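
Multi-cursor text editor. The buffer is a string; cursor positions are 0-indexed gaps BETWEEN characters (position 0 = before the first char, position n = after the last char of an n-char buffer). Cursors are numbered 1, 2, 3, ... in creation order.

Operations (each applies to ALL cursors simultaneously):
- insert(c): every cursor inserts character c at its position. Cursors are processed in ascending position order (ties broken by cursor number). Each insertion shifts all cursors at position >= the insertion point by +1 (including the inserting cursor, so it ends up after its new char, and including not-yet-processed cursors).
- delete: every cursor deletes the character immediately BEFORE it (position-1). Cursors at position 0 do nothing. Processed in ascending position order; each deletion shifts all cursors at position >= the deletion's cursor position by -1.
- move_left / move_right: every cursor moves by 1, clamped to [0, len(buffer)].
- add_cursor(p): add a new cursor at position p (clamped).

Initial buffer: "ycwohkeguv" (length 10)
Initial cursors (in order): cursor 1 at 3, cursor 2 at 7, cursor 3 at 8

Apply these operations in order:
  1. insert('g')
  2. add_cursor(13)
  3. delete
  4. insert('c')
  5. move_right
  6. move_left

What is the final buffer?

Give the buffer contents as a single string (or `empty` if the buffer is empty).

Answer: ycwcohkecgcuc

Derivation:
After op 1 (insert('g')): buffer="ycwgohkeggguv" (len 13), cursors c1@4 c2@9 c3@11, authorship ...1....2.3..
After op 2 (add_cursor(13)): buffer="ycwgohkeggguv" (len 13), cursors c1@4 c2@9 c3@11 c4@13, authorship ...1....2.3..
After op 3 (delete): buffer="ycwohkegu" (len 9), cursors c1@3 c2@7 c3@8 c4@9, authorship .........
After op 4 (insert('c')): buffer="ycwcohkecgcuc" (len 13), cursors c1@4 c2@9 c3@11 c4@13, authorship ...1....2.3.4
After op 5 (move_right): buffer="ycwcohkecgcuc" (len 13), cursors c1@5 c2@10 c3@12 c4@13, authorship ...1....2.3.4
After op 6 (move_left): buffer="ycwcohkecgcuc" (len 13), cursors c1@4 c2@9 c3@11 c4@12, authorship ...1....2.3.4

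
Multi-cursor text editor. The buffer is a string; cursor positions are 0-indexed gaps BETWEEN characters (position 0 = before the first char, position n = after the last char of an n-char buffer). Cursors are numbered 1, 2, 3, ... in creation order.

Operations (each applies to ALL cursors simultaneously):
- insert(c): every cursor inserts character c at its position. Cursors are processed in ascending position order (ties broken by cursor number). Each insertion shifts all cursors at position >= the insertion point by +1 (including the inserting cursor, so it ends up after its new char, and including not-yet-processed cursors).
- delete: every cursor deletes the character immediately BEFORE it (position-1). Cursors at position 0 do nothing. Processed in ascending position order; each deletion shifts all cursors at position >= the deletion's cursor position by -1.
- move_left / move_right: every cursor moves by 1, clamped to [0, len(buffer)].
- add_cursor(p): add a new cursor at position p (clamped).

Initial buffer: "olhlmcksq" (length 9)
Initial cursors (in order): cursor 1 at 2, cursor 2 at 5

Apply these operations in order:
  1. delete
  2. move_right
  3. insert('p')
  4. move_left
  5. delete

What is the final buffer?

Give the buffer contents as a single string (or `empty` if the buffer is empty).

After op 1 (delete): buffer="ohlcksq" (len 7), cursors c1@1 c2@3, authorship .......
After op 2 (move_right): buffer="ohlcksq" (len 7), cursors c1@2 c2@4, authorship .......
After op 3 (insert('p')): buffer="ohplcpksq" (len 9), cursors c1@3 c2@6, authorship ..1..2...
After op 4 (move_left): buffer="ohplcpksq" (len 9), cursors c1@2 c2@5, authorship ..1..2...
After op 5 (delete): buffer="oplpksq" (len 7), cursors c1@1 c2@3, authorship .1.2...

Answer: oplpksq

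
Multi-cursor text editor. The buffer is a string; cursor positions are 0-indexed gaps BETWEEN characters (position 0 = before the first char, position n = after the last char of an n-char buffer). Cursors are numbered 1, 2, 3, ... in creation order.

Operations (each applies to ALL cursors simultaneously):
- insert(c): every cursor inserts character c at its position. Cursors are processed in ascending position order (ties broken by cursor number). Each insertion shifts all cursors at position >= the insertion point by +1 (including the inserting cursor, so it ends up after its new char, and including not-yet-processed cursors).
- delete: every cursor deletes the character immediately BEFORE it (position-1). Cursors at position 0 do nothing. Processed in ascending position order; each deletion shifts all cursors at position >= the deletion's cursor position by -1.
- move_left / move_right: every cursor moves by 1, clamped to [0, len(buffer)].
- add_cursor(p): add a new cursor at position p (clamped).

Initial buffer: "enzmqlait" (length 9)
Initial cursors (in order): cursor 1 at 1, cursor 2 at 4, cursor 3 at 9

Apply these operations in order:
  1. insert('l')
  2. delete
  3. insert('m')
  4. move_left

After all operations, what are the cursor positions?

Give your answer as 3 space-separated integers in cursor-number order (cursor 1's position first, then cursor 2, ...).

Answer: 1 5 11

Derivation:
After op 1 (insert('l')): buffer="elnzmlqlaitl" (len 12), cursors c1@2 c2@6 c3@12, authorship .1...2.....3
After op 2 (delete): buffer="enzmqlait" (len 9), cursors c1@1 c2@4 c3@9, authorship .........
After op 3 (insert('m')): buffer="emnzmmqlaitm" (len 12), cursors c1@2 c2@6 c3@12, authorship .1...2.....3
After op 4 (move_left): buffer="emnzmmqlaitm" (len 12), cursors c1@1 c2@5 c3@11, authorship .1...2.....3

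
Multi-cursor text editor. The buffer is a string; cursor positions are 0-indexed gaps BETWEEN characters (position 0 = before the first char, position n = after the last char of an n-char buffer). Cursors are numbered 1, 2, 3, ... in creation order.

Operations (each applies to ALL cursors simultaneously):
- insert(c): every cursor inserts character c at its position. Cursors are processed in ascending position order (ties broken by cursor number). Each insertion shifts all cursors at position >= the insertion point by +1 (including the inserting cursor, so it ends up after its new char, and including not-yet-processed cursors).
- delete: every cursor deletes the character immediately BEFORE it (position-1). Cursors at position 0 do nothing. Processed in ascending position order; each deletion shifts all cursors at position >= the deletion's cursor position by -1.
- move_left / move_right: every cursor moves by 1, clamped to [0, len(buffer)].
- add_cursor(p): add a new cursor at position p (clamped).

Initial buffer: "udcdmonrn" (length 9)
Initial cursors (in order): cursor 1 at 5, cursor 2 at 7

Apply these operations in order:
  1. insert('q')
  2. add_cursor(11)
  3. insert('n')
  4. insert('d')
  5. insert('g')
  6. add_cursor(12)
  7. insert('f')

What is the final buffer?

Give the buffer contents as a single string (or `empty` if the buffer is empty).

Answer: udcdmqndgfonqfndgfrnndgf

Derivation:
After op 1 (insert('q')): buffer="udcdmqonqrn" (len 11), cursors c1@6 c2@9, authorship .....1..2..
After op 2 (add_cursor(11)): buffer="udcdmqonqrn" (len 11), cursors c1@6 c2@9 c3@11, authorship .....1..2..
After op 3 (insert('n')): buffer="udcdmqnonqnrnn" (len 14), cursors c1@7 c2@11 c3@14, authorship .....11..22..3
After op 4 (insert('d')): buffer="udcdmqndonqndrnnd" (len 17), cursors c1@8 c2@13 c3@17, authorship .....111..222..33
After op 5 (insert('g')): buffer="udcdmqndgonqndgrnndg" (len 20), cursors c1@9 c2@15 c3@20, authorship .....1111..2222..333
After op 6 (add_cursor(12)): buffer="udcdmqndgonqndgrnndg" (len 20), cursors c1@9 c4@12 c2@15 c3@20, authorship .....1111..2222..333
After op 7 (insert('f')): buffer="udcdmqndgfonqfndgfrnndgf" (len 24), cursors c1@10 c4@14 c2@18 c3@24, authorship .....11111..242222..3333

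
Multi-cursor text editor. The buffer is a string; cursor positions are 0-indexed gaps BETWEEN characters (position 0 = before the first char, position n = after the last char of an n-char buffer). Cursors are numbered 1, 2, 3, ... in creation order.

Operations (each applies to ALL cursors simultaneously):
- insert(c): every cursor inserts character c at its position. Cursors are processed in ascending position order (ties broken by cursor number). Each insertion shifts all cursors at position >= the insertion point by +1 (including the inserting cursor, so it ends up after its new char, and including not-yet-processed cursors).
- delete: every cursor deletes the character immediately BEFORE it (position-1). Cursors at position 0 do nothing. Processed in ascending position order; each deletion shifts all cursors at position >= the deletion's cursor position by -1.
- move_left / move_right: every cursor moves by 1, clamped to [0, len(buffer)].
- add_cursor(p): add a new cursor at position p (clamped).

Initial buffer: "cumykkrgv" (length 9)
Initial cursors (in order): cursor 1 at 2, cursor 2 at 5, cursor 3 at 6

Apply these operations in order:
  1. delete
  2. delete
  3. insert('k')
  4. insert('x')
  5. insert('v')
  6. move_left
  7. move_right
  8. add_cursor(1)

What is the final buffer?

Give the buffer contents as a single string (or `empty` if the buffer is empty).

Answer: kkkxxxvvvrgv

Derivation:
After op 1 (delete): buffer="cmyrgv" (len 6), cursors c1@1 c2@3 c3@3, authorship ......
After op 2 (delete): buffer="rgv" (len 3), cursors c1@0 c2@0 c3@0, authorship ...
After op 3 (insert('k')): buffer="kkkrgv" (len 6), cursors c1@3 c2@3 c3@3, authorship 123...
After op 4 (insert('x')): buffer="kkkxxxrgv" (len 9), cursors c1@6 c2@6 c3@6, authorship 123123...
After op 5 (insert('v')): buffer="kkkxxxvvvrgv" (len 12), cursors c1@9 c2@9 c3@9, authorship 123123123...
After op 6 (move_left): buffer="kkkxxxvvvrgv" (len 12), cursors c1@8 c2@8 c3@8, authorship 123123123...
After op 7 (move_right): buffer="kkkxxxvvvrgv" (len 12), cursors c1@9 c2@9 c3@9, authorship 123123123...
After op 8 (add_cursor(1)): buffer="kkkxxxvvvrgv" (len 12), cursors c4@1 c1@9 c2@9 c3@9, authorship 123123123...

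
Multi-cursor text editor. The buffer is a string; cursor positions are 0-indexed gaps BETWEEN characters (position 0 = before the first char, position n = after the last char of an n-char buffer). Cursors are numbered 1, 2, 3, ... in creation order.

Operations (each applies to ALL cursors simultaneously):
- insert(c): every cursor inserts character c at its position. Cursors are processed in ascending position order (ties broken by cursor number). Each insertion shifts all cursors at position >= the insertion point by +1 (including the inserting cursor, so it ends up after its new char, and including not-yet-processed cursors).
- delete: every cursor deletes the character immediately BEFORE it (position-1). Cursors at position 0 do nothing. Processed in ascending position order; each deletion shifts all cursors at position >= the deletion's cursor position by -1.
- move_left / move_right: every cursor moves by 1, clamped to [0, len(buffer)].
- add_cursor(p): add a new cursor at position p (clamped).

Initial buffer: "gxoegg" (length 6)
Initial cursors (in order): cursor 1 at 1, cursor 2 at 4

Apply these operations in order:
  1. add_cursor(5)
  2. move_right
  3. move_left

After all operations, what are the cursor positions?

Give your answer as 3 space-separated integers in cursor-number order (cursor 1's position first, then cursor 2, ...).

After op 1 (add_cursor(5)): buffer="gxoegg" (len 6), cursors c1@1 c2@4 c3@5, authorship ......
After op 2 (move_right): buffer="gxoegg" (len 6), cursors c1@2 c2@5 c3@6, authorship ......
After op 3 (move_left): buffer="gxoegg" (len 6), cursors c1@1 c2@4 c3@5, authorship ......

Answer: 1 4 5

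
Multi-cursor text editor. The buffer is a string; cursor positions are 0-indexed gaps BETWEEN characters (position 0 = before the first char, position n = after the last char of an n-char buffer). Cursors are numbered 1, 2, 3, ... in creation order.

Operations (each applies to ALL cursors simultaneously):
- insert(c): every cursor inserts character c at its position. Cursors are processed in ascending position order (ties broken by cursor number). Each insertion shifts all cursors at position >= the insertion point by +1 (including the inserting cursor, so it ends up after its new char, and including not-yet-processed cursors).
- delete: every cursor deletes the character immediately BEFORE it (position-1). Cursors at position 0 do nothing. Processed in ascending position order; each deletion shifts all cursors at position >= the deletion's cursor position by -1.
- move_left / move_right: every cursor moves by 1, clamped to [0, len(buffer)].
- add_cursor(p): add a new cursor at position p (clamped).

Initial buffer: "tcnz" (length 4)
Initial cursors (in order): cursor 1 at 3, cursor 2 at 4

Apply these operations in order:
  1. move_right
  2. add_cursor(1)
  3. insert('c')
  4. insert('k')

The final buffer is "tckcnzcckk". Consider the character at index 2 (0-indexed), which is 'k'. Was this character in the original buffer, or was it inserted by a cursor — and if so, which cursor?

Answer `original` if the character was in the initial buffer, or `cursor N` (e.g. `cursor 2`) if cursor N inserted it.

Answer: cursor 3

Derivation:
After op 1 (move_right): buffer="tcnz" (len 4), cursors c1@4 c2@4, authorship ....
After op 2 (add_cursor(1)): buffer="tcnz" (len 4), cursors c3@1 c1@4 c2@4, authorship ....
After op 3 (insert('c')): buffer="tccnzcc" (len 7), cursors c3@2 c1@7 c2@7, authorship .3...12
After op 4 (insert('k')): buffer="tckcnzcckk" (len 10), cursors c3@3 c1@10 c2@10, authorship .33...1212
Authorship (.=original, N=cursor N): . 3 3 . . . 1 2 1 2
Index 2: author = 3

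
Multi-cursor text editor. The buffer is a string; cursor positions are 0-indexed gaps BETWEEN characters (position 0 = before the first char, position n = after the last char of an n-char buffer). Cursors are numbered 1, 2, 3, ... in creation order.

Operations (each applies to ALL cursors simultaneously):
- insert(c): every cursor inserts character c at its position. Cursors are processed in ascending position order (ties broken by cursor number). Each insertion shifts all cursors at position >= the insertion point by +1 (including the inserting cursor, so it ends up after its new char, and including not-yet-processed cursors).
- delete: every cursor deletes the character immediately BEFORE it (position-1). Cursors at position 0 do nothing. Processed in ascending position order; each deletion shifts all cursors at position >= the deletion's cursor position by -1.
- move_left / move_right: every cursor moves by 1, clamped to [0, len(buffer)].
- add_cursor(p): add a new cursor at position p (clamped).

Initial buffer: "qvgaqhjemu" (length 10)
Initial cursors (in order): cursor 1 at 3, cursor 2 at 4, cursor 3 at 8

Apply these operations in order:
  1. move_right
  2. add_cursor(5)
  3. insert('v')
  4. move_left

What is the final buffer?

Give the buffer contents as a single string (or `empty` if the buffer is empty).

After op 1 (move_right): buffer="qvgaqhjemu" (len 10), cursors c1@4 c2@5 c3@9, authorship ..........
After op 2 (add_cursor(5)): buffer="qvgaqhjemu" (len 10), cursors c1@4 c2@5 c4@5 c3@9, authorship ..........
After op 3 (insert('v')): buffer="qvgavqvvhjemvu" (len 14), cursors c1@5 c2@8 c4@8 c3@13, authorship ....1.24....3.
After op 4 (move_left): buffer="qvgavqvvhjemvu" (len 14), cursors c1@4 c2@7 c4@7 c3@12, authorship ....1.24....3.

Answer: qvgavqvvhjemvu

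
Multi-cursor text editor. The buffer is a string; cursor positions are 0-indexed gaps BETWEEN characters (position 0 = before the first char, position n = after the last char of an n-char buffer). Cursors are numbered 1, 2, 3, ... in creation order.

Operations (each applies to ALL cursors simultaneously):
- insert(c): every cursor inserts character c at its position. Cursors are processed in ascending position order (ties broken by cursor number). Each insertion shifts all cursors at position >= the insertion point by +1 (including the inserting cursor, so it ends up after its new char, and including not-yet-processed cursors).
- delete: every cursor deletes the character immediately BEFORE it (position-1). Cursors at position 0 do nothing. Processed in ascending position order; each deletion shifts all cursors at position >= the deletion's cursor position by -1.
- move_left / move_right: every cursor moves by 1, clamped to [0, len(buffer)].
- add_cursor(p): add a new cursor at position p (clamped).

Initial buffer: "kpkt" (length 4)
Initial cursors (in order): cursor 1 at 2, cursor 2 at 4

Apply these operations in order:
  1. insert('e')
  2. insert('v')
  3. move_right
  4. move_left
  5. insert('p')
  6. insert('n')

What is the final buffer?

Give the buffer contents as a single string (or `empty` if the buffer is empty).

Answer: kpevpnktepnv

Derivation:
After op 1 (insert('e')): buffer="kpekte" (len 6), cursors c1@3 c2@6, authorship ..1..2
After op 2 (insert('v')): buffer="kpevktev" (len 8), cursors c1@4 c2@8, authorship ..11..22
After op 3 (move_right): buffer="kpevktev" (len 8), cursors c1@5 c2@8, authorship ..11..22
After op 4 (move_left): buffer="kpevktev" (len 8), cursors c1@4 c2@7, authorship ..11..22
After op 5 (insert('p')): buffer="kpevpktepv" (len 10), cursors c1@5 c2@9, authorship ..111..222
After op 6 (insert('n')): buffer="kpevpnktepnv" (len 12), cursors c1@6 c2@11, authorship ..1111..2222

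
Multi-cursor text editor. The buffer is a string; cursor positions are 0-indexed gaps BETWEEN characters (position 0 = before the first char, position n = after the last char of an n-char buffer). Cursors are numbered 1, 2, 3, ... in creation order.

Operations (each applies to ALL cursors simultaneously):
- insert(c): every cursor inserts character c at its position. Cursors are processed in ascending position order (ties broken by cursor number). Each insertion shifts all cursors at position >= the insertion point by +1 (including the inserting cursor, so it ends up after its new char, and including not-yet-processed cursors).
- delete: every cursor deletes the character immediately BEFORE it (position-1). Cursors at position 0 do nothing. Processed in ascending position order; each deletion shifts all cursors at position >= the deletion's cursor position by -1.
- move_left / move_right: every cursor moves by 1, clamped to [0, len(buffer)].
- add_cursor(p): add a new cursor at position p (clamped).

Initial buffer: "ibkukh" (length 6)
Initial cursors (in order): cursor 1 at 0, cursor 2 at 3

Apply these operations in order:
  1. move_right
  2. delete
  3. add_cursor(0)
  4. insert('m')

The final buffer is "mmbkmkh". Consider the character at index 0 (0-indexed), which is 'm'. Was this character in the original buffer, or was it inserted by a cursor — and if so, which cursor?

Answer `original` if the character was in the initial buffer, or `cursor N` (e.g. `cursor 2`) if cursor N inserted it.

After op 1 (move_right): buffer="ibkukh" (len 6), cursors c1@1 c2@4, authorship ......
After op 2 (delete): buffer="bkkh" (len 4), cursors c1@0 c2@2, authorship ....
After op 3 (add_cursor(0)): buffer="bkkh" (len 4), cursors c1@0 c3@0 c2@2, authorship ....
After op 4 (insert('m')): buffer="mmbkmkh" (len 7), cursors c1@2 c3@2 c2@5, authorship 13..2..
Authorship (.=original, N=cursor N): 1 3 . . 2 . .
Index 0: author = 1

Answer: cursor 1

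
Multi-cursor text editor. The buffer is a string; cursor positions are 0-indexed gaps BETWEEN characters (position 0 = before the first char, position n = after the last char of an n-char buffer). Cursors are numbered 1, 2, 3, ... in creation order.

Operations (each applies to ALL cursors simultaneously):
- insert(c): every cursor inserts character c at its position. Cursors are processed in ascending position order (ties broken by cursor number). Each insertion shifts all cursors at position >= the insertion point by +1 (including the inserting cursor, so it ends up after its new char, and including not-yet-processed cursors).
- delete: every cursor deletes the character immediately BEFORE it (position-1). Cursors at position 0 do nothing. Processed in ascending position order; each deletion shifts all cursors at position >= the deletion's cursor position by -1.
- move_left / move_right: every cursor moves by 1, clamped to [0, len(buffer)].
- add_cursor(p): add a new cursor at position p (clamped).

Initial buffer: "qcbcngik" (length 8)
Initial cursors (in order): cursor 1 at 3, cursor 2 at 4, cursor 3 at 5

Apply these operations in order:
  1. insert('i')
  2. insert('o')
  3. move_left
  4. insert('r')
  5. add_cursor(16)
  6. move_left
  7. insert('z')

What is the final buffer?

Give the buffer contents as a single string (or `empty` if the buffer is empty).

After op 1 (insert('i')): buffer="qcbicinigik" (len 11), cursors c1@4 c2@6 c3@8, authorship ...1.2.3...
After op 2 (insert('o')): buffer="qcbiocioniogik" (len 14), cursors c1@5 c2@8 c3@11, authorship ...11.22.33...
After op 3 (move_left): buffer="qcbiocioniogik" (len 14), cursors c1@4 c2@7 c3@10, authorship ...11.22.33...
After op 4 (insert('r')): buffer="qcbirocironirogik" (len 17), cursors c1@5 c2@9 c3@13, authorship ...111.222.333...
After op 5 (add_cursor(16)): buffer="qcbirocironirogik" (len 17), cursors c1@5 c2@9 c3@13 c4@16, authorship ...111.222.333...
After op 6 (move_left): buffer="qcbirocironirogik" (len 17), cursors c1@4 c2@8 c3@12 c4@15, authorship ...111.222.333...
After op 7 (insert('z')): buffer="qcbizrocizronizrogzik" (len 21), cursors c1@5 c2@10 c3@15 c4@19, authorship ...1111.2222.3333.4..

Answer: qcbizrocizronizrogzik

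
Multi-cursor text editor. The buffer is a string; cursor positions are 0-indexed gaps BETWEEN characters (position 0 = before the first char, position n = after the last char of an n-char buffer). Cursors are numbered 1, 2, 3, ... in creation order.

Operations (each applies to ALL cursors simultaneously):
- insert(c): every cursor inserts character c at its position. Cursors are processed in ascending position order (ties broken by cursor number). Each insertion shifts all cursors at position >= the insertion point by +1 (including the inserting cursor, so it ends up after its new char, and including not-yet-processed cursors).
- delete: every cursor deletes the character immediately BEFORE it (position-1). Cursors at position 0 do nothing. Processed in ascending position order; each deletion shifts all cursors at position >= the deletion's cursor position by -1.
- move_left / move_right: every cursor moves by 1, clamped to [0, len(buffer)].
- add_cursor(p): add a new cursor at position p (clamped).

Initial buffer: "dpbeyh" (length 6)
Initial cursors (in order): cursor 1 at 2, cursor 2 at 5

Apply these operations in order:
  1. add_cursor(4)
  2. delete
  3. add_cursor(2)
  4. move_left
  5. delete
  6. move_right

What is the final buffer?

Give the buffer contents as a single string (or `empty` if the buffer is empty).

After op 1 (add_cursor(4)): buffer="dpbeyh" (len 6), cursors c1@2 c3@4 c2@5, authorship ......
After op 2 (delete): buffer="dbh" (len 3), cursors c1@1 c2@2 c3@2, authorship ...
After op 3 (add_cursor(2)): buffer="dbh" (len 3), cursors c1@1 c2@2 c3@2 c4@2, authorship ...
After op 4 (move_left): buffer="dbh" (len 3), cursors c1@0 c2@1 c3@1 c4@1, authorship ...
After op 5 (delete): buffer="bh" (len 2), cursors c1@0 c2@0 c3@0 c4@0, authorship ..
After op 6 (move_right): buffer="bh" (len 2), cursors c1@1 c2@1 c3@1 c4@1, authorship ..

Answer: bh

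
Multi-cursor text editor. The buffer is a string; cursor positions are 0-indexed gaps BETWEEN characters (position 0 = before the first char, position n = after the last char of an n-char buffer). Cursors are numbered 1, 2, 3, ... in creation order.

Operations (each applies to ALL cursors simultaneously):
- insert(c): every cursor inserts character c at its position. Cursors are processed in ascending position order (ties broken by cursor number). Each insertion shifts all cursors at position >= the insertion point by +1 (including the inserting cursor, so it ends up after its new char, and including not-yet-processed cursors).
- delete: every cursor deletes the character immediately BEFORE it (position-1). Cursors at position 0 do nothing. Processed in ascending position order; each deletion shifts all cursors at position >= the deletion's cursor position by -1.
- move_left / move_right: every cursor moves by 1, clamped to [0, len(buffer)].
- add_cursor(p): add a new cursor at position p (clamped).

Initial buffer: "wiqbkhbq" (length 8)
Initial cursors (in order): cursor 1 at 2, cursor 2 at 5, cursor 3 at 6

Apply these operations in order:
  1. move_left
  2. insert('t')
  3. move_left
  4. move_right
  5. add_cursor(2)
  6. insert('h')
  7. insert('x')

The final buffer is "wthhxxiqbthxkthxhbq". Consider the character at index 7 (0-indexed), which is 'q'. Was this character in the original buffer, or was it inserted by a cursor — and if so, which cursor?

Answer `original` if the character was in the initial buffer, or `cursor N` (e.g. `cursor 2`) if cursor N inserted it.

Answer: original

Derivation:
After op 1 (move_left): buffer="wiqbkhbq" (len 8), cursors c1@1 c2@4 c3@5, authorship ........
After op 2 (insert('t')): buffer="wtiqbtkthbq" (len 11), cursors c1@2 c2@6 c3@8, authorship .1...2.3...
After op 3 (move_left): buffer="wtiqbtkthbq" (len 11), cursors c1@1 c2@5 c3@7, authorship .1...2.3...
After op 4 (move_right): buffer="wtiqbtkthbq" (len 11), cursors c1@2 c2@6 c3@8, authorship .1...2.3...
After op 5 (add_cursor(2)): buffer="wtiqbtkthbq" (len 11), cursors c1@2 c4@2 c2@6 c3@8, authorship .1...2.3...
After op 6 (insert('h')): buffer="wthhiqbthkthhbq" (len 15), cursors c1@4 c4@4 c2@9 c3@12, authorship .114...22.33...
After op 7 (insert('x')): buffer="wthhxxiqbthxkthxhbq" (len 19), cursors c1@6 c4@6 c2@12 c3@16, authorship .11414...222.333...
Authorship (.=original, N=cursor N): . 1 1 4 1 4 . . . 2 2 2 . 3 3 3 . . .
Index 7: author = original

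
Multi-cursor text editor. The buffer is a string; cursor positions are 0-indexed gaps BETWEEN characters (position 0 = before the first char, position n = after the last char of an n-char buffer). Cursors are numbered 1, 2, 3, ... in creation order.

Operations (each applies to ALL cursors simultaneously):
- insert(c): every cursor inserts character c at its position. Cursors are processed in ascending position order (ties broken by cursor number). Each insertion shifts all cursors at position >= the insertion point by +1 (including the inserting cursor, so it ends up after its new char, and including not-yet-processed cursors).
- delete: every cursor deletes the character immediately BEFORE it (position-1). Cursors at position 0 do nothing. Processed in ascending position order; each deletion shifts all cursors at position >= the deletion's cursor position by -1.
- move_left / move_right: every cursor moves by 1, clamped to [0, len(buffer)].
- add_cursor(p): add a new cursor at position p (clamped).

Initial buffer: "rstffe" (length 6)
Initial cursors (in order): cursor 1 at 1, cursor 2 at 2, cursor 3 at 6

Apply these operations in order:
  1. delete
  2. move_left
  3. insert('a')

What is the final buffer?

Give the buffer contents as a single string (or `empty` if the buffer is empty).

After op 1 (delete): buffer="tff" (len 3), cursors c1@0 c2@0 c3@3, authorship ...
After op 2 (move_left): buffer="tff" (len 3), cursors c1@0 c2@0 c3@2, authorship ...
After op 3 (insert('a')): buffer="aatfaf" (len 6), cursors c1@2 c2@2 c3@5, authorship 12..3.

Answer: aatfaf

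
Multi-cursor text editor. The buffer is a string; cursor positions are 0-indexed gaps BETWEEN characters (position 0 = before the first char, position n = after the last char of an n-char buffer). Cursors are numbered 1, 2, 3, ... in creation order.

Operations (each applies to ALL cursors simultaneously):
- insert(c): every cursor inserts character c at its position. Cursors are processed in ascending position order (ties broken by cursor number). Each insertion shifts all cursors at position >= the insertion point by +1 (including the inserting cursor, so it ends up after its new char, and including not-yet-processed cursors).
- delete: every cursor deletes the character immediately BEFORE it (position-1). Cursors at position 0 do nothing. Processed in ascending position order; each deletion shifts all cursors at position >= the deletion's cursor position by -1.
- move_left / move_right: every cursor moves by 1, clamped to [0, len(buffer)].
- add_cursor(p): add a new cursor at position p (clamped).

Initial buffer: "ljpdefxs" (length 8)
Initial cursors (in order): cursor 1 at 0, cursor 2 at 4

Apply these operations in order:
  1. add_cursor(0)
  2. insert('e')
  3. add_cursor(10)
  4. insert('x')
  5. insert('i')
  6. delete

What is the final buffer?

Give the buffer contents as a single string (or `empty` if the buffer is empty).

After op 1 (add_cursor(0)): buffer="ljpdefxs" (len 8), cursors c1@0 c3@0 c2@4, authorship ........
After op 2 (insert('e')): buffer="eeljpdeefxs" (len 11), cursors c1@2 c3@2 c2@7, authorship 13....2....
After op 3 (add_cursor(10)): buffer="eeljpdeefxs" (len 11), cursors c1@2 c3@2 c2@7 c4@10, authorship 13....2....
After op 4 (insert('x')): buffer="eexxljpdexefxxs" (len 15), cursors c1@4 c3@4 c2@10 c4@14, authorship 1313....22...4.
After op 5 (insert('i')): buffer="eexxiiljpdexiefxxis" (len 19), cursors c1@6 c3@6 c2@13 c4@18, authorship 131313....222...44.
After op 6 (delete): buffer="eexxljpdexefxxs" (len 15), cursors c1@4 c3@4 c2@10 c4@14, authorship 1313....22...4.

Answer: eexxljpdexefxxs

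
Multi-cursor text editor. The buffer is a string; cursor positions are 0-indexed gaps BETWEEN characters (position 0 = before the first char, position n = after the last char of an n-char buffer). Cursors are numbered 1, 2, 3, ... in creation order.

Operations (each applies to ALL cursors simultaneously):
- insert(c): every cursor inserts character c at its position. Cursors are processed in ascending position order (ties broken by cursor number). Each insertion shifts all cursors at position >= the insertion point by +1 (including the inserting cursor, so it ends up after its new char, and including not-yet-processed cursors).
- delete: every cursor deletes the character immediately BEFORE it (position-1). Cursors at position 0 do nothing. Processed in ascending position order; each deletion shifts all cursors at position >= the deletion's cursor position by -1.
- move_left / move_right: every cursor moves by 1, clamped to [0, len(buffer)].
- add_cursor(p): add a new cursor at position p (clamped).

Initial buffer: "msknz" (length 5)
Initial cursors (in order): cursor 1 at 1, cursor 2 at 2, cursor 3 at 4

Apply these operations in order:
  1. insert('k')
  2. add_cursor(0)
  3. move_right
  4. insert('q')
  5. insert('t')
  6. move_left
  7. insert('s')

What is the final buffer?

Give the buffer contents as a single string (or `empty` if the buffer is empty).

Answer: mqstksqstkkqstnkzqst

Derivation:
After op 1 (insert('k')): buffer="mkskknkz" (len 8), cursors c1@2 c2@4 c3@7, authorship .1.2..3.
After op 2 (add_cursor(0)): buffer="mkskknkz" (len 8), cursors c4@0 c1@2 c2@4 c3@7, authorship .1.2..3.
After op 3 (move_right): buffer="mkskknkz" (len 8), cursors c4@1 c1@3 c2@5 c3@8, authorship .1.2..3.
After op 4 (insert('q')): buffer="mqksqkkqnkzq" (len 12), cursors c4@2 c1@5 c2@8 c3@12, authorship .41.12.2.3.3
After op 5 (insert('t')): buffer="mqtksqtkkqtnkzqt" (len 16), cursors c4@3 c1@7 c2@11 c3@16, authorship .441.112.22.3.33
After op 6 (move_left): buffer="mqtksqtkkqtnkzqt" (len 16), cursors c4@2 c1@6 c2@10 c3@15, authorship .441.112.22.3.33
After op 7 (insert('s')): buffer="mqstksqstkkqstnkzqst" (len 20), cursors c4@3 c1@8 c2@13 c3@19, authorship .4441.1112.222.3.333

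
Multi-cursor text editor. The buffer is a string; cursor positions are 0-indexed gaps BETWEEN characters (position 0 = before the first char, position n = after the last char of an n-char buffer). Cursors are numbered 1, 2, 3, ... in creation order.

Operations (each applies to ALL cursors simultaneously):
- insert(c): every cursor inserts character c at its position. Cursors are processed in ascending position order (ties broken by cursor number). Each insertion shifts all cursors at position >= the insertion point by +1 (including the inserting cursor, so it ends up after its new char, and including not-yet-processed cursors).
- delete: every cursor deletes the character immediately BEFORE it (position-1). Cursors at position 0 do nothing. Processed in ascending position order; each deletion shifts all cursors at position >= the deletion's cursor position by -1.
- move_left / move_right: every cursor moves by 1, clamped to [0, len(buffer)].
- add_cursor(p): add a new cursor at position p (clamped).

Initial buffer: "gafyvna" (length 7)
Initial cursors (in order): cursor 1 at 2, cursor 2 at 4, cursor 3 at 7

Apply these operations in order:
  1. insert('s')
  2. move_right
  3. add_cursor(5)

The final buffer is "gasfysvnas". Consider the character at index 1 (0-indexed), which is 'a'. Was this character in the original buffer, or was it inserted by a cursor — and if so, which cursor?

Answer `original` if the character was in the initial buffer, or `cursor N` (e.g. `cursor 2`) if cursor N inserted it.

After op 1 (insert('s')): buffer="gasfysvnas" (len 10), cursors c1@3 c2@6 c3@10, authorship ..1..2...3
After op 2 (move_right): buffer="gasfysvnas" (len 10), cursors c1@4 c2@7 c3@10, authorship ..1..2...3
After op 3 (add_cursor(5)): buffer="gasfysvnas" (len 10), cursors c1@4 c4@5 c2@7 c3@10, authorship ..1..2...3
Authorship (.=original, N=cursor N): . . 1 . . 2 . . . 3
Index 1: author = original

Answer: original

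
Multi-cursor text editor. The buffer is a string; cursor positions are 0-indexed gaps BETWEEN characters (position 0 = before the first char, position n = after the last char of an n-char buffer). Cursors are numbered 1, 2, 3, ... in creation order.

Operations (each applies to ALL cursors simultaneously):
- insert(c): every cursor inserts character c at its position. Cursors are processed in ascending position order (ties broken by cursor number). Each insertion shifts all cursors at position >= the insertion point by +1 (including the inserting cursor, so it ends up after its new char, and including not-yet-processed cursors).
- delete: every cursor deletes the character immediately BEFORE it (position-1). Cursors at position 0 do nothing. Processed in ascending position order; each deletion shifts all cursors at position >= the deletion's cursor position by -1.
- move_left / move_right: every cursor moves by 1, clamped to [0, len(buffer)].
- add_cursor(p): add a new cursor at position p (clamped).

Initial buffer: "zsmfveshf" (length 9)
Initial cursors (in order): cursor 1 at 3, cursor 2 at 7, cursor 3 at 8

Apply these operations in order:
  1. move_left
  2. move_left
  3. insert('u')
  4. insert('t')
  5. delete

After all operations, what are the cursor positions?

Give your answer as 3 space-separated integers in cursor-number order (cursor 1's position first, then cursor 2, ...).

Answer: 2 7 9

Derivation:
After op 1 (move_left): buffer="zsmfveshf" (len 9), cursors c1@2 c2@6 c3@7, authorship .........
After op 2 (move_left): buffer="zsmfveshf" (len 9), cursors c1@1 c2@5 c3@6, authorship .........
After op 3 (insert('u')): buffer="zusmfvueushf" (len 12), cursors c1@2 c2@7 c3@9, authorship .1....2.3...
After op 4 (insert('t')): buffer="zutsmfvuteutshf" (len 15), cursors c1@3 c2@9 c3@12, authorship .11....22.33...
After op 5 (delete): buffer="zusmfvueushf" (len 12), cursors c1@2 c2@7 c3@9, authorship .1....2.3...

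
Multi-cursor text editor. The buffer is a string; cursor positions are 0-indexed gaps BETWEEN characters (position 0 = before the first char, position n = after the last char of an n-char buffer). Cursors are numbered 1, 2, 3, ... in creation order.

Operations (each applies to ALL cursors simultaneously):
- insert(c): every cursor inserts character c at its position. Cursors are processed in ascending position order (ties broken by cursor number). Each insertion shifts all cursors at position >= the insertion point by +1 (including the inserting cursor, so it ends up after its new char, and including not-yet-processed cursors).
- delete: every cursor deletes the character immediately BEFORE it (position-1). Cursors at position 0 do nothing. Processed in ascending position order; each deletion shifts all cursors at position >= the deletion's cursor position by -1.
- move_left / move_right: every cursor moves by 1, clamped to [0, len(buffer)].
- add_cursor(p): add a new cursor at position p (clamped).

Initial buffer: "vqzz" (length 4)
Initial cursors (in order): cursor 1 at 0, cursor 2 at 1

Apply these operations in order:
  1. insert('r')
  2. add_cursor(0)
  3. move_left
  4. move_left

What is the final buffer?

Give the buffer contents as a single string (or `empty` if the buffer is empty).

Answer: rvrqzz

Derivation:
After op 1 (insert('r')): buffer="rvrqzz" (len 6), cursors c1@1 c2@3, authorship 1.2...
After op 2 (add_cursor(0)): buffer="rvrqzz" (len 6), cursors c3@0 c1@1 c2@3, authorship 1.2...
After op 3 (move_left): buffer="rvrqzz" (len 6), cursors c1@0 c3@0 c2@2, authorship 1.2...
After op 4 (move_left): buffer="rvrqzz" (len 6), cursors c1@0 c3@0 c2@1, authorship 1.2...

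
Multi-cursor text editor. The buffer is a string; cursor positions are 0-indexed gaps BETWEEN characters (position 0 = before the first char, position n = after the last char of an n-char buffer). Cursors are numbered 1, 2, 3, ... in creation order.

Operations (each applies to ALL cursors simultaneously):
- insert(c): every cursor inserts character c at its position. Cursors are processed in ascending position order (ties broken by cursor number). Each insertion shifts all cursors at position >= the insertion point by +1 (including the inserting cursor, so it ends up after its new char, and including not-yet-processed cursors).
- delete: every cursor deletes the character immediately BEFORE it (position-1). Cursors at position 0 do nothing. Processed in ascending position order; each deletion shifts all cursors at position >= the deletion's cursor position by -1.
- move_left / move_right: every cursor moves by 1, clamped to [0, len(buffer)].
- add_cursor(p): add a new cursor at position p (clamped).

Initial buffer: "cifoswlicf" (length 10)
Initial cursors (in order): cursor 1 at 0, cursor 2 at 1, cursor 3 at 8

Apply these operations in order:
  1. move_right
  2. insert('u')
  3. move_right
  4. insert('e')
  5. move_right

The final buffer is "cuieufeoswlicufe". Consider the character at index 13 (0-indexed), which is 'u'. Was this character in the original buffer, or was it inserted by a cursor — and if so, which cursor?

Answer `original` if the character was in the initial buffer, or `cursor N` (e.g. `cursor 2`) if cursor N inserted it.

After op 1 (move_right): buffer="cifoswlicf" (len 10), cursors c1@1 c2@2 c3@9, authorship ..........
After op 2 (insert('u')): buffer="cuiufoswlicuf" (len 13), cursors c1@2 c2@4 c3@12, authorship .1.2.......3.
After op 3 (move_right): buffer="cuiufoswlicuf" (len 13), cursors c1@3 c2@5 c3@13, authorship .1.2.......3.
After op 4 (insert('e')): buffer="cuieufeoswlicufe" (len 16), cursors c1@4 c2@7 c3@16, authorship .1.12.2......3.3
After op 5 (move_right): buffer="cuieufeoswlicufe" (len 16), cursors c1@5 c2@8 c3@16, authorship .1.12.2......3.3
Authorship (.=original, N=cursor N): . 1 . 1 2 . 2 . . . . . . 3 . 3
Index 13: author = 3

Answer: cursor 3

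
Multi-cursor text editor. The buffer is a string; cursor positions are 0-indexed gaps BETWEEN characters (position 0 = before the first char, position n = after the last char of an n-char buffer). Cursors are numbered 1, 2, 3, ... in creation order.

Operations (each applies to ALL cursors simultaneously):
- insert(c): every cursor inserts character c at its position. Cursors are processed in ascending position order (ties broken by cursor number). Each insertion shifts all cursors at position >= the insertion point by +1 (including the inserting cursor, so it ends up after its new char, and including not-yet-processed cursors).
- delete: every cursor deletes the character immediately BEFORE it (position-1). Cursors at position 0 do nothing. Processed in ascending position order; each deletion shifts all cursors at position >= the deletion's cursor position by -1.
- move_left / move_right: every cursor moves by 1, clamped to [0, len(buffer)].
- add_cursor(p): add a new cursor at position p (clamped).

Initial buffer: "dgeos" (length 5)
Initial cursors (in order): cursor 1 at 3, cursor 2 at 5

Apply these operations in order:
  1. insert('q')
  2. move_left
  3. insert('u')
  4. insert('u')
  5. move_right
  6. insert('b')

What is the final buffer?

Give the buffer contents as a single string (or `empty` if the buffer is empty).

Answer: dgeuuqbosuuqb

Derivation:
After op 1 (insert('q')): buffer="dgeqosq" (len 7), cursors c1@4 c2@7, authorship ...1..2
After op 2 (move_left): buffer="dgeqosq" (len 7), cursors c1@3 c2@6, authorship ...1..2
After op 3 (insert('u')): buffer="dgeuqosuq" (len 9), cursors c1@4 c2@8, authorship ...11..22
After op 4 (insert('u')): buffer="dgeuuqosuuq" (len 11), cursors c1@5 c2@10, authorship ...111..222
After op 5 (move_right): buffer="dgeuuqosuuq" (len 11), cursors c1@6 c2@11, authorship ...111..222
After op 6 (insert('b')): buffer="dgeuuqbosuuqb" (len 13), cursors c1@7 c2@13, authorship ...1111..2222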